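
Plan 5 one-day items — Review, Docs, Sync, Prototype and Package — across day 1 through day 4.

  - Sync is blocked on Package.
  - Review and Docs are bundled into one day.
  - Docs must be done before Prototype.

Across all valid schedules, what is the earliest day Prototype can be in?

day 2

Precedence pushes Prototype to at least day 2.
Prototype at day 2 is achievable: Review in day 1; Docs in day 1; Package in day 1; Sync in day 2; Prototype in day 2.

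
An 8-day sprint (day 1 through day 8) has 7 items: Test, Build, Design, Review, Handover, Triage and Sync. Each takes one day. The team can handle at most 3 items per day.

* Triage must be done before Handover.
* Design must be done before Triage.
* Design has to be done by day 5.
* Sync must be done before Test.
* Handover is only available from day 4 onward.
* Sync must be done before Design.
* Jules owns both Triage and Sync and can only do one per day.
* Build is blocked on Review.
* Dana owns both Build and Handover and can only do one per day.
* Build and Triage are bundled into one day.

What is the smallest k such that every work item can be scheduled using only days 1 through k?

The precedence chain requires at least 4 distinct days.
With at most 3 per day and 7 work items, at least 3 days are needed.
4 works (last occupied day: day 4): for example Design=day 2, Test=day 2, Handover=day 4, Build=day 3, Review=day 1, Triage=day 3, Sync=day 1.

4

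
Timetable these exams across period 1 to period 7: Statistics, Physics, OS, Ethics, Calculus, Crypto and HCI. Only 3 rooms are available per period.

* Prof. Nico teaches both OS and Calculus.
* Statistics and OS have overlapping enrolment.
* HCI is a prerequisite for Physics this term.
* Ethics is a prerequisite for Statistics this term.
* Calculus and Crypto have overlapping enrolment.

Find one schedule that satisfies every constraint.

Ethics -> period 1; Physics -> period 2; Statistics -> period 2; HCI -> period 1; Crypto -> period 3; OS -> period 1; Calculus -> period 2

Checking: Ethics(period 1) before Statistics(period 2); HCI(period 1) before Physics(period 2); Calculus(period 2) != Crypto(period 3); Statistics(period 2) != OS(period 1); OS(period 1) != Calculus(period 2); max 3 per period (cap 3).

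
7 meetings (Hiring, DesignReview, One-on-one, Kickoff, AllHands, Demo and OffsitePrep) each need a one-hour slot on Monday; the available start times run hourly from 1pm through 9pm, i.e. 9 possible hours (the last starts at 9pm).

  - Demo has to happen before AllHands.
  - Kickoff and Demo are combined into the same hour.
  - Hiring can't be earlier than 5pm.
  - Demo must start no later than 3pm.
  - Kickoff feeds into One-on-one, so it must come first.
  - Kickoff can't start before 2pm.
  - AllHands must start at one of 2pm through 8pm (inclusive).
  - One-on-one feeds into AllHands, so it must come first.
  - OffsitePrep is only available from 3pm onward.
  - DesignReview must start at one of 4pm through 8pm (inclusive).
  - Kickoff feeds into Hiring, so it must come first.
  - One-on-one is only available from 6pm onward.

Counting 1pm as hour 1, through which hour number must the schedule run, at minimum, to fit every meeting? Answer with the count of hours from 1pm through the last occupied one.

The precedence chain requires at least 3 distinct hours.
Propagating the time windows through the other constraints, AllHands can't land before 7pm — that is hour 7 counting from 1pm — so the schedule must run through at least 7 hours.
7 works (last occupied hour: 7pm): for example AllHands=7pm, DesignReview=4pm, Hiring=5pm, One-on-one=6pm, Kickoff=2pm, Demo=2pm, OffsitePrep=3pm.

7 hours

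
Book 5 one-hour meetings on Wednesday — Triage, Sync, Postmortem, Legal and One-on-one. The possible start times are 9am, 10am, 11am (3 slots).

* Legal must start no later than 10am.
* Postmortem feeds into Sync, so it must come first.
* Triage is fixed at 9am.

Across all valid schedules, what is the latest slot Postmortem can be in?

10am

Downstream work caps Postmortem at 10am.
Postmortem at 10am is achievable: Legal=9am; Triage=9am; Postmortem=10am; Sync=11am; One-on-one=9am.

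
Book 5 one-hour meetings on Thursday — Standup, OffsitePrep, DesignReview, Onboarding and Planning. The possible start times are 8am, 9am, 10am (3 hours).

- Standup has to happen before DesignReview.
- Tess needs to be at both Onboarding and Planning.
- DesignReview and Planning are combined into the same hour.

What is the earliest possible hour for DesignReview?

Precedence pushes DesignReview to at least 9am.
DesignReview at 9am is achievable: Planning -> 9am; Onboarding -> 8am; DesignReview -> 9am; OffsitePrep -> 8am; Standup -> 8am.

9am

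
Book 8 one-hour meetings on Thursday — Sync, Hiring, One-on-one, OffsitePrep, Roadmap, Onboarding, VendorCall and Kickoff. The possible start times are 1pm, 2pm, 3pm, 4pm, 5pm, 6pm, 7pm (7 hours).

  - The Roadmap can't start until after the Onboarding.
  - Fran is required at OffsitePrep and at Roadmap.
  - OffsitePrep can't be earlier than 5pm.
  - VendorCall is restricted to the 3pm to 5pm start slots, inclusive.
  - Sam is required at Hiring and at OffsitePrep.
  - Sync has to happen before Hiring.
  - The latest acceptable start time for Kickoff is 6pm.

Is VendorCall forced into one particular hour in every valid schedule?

VendorCall can be 3pm (e.g. OffsitePrep in 5pm, Hiring in 2pm, Roadmap in 2pm, VendorCall in 3pm, Sync in 1pm, Kickoff in 1pm, One-on-one in 1pm, Onboarding in 1pm) or 4pm (e.g. One-on-one=1pm, Sync=1pm, OffsitePrep=5pm, Roadmap=2pm, Onboarding=1pm, VendorCall=4pm, Hiring=2pm, Kickoff=1pm).

No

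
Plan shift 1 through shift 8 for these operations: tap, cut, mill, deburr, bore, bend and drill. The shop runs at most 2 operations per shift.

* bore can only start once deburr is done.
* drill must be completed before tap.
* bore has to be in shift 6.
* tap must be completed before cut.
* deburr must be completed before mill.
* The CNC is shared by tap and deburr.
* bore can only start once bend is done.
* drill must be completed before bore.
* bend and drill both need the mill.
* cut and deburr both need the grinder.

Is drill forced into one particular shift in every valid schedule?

drill can be shift 1 (e.g. bore -> shift 6, drill -> shift 1, deburr -> shift 1, mill -> shift 2, bend -> shift 3, tap -> shift 2, cut -> shift 3) or shift 2 (e.g. bend -> shift 1, bore -> shift 6, mill -> shift 2, cut -> shift 4, tap -> shift 3, drill -> shift 2, deburr -> shift 1).

No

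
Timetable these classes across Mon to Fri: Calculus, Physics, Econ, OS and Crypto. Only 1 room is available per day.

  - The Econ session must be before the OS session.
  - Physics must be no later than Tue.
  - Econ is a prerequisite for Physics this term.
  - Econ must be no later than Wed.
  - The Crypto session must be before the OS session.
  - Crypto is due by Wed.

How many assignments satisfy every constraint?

Enumerating: Crypto -> Wed, Econ -> Mon, Calculus -> Fri, OS -> Thu, Physics -> Tue | Calculus -> Thu; OS -> Fri; Crypto -> Wed; Physics -> Tue; Econ -> Mon.

2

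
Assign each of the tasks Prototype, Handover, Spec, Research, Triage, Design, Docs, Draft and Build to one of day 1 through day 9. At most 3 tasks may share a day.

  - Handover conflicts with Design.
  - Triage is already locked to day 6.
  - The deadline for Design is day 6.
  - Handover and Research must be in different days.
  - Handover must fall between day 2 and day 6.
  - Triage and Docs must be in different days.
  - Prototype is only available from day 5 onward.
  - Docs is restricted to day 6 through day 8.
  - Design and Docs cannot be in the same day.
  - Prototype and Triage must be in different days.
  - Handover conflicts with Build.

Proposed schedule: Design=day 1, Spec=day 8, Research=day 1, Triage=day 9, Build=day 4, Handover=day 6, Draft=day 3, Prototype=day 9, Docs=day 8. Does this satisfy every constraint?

No. Prototype and Triage must be in different days is not satisfied.

Prototype is only available from day 5 onward — holds.
Docs is restricted to day 6 through day 8 — holds.
Triage and Docs must be in different days — holds.
The deadline for Design is day 6 — holds.
Handover conflicts with Design — holds.
Triage is already locked to day 6 — violated.
At most 3 tasks may share a day — holds.
Handover must fall between day 2 and day 6 — holds.
Handover conflicts with Build — holds.
Handover and Research must be in different days — holds.
Design and Docs cannot be in the same day — holds.
Prototype and Triage must be in different days — violated.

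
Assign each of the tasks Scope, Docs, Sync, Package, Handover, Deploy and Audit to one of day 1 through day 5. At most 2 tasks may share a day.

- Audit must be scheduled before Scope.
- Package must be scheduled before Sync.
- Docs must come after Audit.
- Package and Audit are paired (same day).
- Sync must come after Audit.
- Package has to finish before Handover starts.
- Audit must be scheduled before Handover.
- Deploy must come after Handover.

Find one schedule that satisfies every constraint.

Docs=day 3, Package=day 1, Sync=day 2, Deploy=day 4, Scope=day 3, Audit=day 1, Handover=day 2

Checking: Audit(day 1) before Docs(day 3); Package(day 1) before Sync(day 2); Audit(day 1) before Sync(day 2); Handover(day 2) before Deploy(day 4); Audit(day 1) before Handover(day 2); Audit(day 1) before Scope(day 3); Package(day 1) before Handover(day 2); Package = Audit = day 1; max 2 per day (cap 2).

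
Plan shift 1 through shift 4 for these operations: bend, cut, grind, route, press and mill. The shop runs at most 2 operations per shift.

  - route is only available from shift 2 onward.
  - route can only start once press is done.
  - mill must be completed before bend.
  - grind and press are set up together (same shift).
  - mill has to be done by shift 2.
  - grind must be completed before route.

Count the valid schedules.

31

Splitting on bend: it can be shift 2 (3), shift 3 (12), shift 4 (16). Listing each branch's schedules as (cut, grind, route, press, mill) by shift number:
bend=shift 2: (1,3,4,3,1) (2,3,4,3,1) (4,3,4,3,1) — 3.
bend=shift 3: (1,2,3,2,1) (1,2,4,2,1) (2,1,3,1,2) (2,1,4,1,2) (3,1,2,1,2) (3,1,4,1,2) (3,2,4,2,1) (4,1,2,1,2) (4,1,3,1,2) (4,1,4,1,2) (4,2,3,2,1) (4,2,4,2,1) — 12.
bend=shift 4: (1,2,3,2,1) (1,2,4,2,1) (1,3,4,3,1) (1,3,4,3,2) (2,1,3,1,2) (2,1,4,1,2) (2,3,4,3,1) (2,3,4,3,2) (3,1,2,1,2) (3,1,3,1,2) (3,1,4,1,2) (3,2,3,2,1) (3,2,4,2,1) (4,1,2,1,2) (4,1,3,1,2) (4,2,3,2,1) — 16.
Summing: 3 + 12 + 16 = 31.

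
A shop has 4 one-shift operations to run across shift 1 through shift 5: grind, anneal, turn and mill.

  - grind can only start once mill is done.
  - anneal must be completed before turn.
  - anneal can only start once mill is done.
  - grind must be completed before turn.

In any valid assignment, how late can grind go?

Precedence pushes grind to at least shift 2; downstream work caps grind at shift 4.
grind at shift 4 is achievable: grind -> shift 4; anneal -> shift 2; turn -> shift 5; mill -> shift 1.

shift 4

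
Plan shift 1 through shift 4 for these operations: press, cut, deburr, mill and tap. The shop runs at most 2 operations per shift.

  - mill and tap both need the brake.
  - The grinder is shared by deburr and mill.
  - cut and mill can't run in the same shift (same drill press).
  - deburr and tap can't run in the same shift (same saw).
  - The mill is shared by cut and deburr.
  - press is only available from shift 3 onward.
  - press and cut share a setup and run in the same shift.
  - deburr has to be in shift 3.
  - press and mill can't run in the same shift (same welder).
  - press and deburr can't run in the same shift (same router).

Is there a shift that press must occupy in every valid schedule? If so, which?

shift 4

press's window is shift 3–shift 4.
deburr is fixed at shift 3, and press can't share a shift with deburr.
So press must be shift 4.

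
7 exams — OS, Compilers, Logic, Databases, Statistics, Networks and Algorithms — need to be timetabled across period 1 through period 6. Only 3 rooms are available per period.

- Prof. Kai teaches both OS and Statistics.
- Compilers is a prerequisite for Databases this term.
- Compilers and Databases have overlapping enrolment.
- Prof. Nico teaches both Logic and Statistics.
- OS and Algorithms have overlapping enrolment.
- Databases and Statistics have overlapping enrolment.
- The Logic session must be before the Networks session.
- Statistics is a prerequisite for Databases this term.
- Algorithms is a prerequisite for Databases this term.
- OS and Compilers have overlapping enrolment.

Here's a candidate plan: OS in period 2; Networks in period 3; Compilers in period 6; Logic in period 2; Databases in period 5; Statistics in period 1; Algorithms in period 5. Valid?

Compilers is a prerequisite for Databases this term — violated.
Prof. Nico teaches both Logic and Statistics — holds.
Databases and Statistics have overlapping enrolment — holds.
Only 3 rooms are available per period — holds.
The Logic session must be before the Networks session — holds.
Compilers and Databases have overlapping enrolment — holds.
Prof. Kai teaches both OS and Statistics — holds.
Algorithms is a prerequisite for Databases this term — violated.
OS and Algorithms have overlapping enrolment — holds.
Statistics is a prerequisite for Databases this term — holds.
OS and Compilers have overlapping enrolment — holds.

No — it violates: Compilers is a prerequisite for Databases this term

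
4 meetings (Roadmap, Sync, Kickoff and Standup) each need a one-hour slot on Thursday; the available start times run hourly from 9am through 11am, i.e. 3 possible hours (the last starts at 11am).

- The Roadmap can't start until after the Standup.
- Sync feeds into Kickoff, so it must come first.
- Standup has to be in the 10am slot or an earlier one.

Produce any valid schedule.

Standup -> 9am; Sync -> 9am; Kickoff -> 10am; Roadmap -> 10am

Checking: Standup(9am) before Roadmap(10am); Sync(9am) before Kickoff(10am); Standup=9am in [9am,10am].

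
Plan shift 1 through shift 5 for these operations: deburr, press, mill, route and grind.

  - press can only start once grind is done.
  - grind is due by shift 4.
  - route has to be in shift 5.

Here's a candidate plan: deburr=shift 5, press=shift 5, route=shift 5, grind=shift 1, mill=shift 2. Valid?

press can only start once grind is done — holds.
grind is due by shift 4 — holds.
route has to be in shift 5 — holds.

Yes, all constraints hold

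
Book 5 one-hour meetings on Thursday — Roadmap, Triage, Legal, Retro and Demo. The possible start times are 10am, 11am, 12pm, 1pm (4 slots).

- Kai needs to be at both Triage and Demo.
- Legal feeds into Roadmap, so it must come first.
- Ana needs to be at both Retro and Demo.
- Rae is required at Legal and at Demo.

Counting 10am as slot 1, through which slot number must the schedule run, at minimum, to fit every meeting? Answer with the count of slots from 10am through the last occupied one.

2 slots

The precedence chain requires at least 2 distinct slots.
2 works (last occupied slot: 11am): for example Roadmap -> 11am, Legal -> 10am, Demo -> 11am, Retro -> 10am, Triage -> 10am.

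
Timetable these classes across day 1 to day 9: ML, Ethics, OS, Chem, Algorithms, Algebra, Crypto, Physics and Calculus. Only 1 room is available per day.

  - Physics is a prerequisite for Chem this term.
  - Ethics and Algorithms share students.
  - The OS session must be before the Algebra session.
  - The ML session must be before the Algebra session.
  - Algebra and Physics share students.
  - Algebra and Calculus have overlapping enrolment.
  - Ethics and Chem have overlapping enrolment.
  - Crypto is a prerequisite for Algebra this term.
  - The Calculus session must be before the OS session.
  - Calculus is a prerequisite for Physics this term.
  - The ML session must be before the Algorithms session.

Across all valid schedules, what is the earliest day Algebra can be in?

Precedence pushes Algebra to at least day 3.
Algebra at day 5 is achievable: ML in day 1, Calculus in day 2, Chem in day 7, Algorithms in day 8, Ethics in day 9, Algebra in day 5, Physics in day 6, OS in day 3, Crypto in day 4.
Nothing earlier works — the conflict and capacity constraints rule out every day before day 5.

day 5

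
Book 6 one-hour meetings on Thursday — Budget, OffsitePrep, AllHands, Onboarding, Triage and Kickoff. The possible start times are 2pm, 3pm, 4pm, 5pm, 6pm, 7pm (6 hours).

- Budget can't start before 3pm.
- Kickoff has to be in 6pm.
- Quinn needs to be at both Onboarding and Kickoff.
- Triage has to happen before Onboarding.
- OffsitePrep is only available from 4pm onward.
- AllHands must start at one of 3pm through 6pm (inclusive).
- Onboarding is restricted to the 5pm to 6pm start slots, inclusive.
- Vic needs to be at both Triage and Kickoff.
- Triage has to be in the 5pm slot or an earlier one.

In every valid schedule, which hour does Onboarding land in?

Onboarding's window is 5pm–6pm.
Kickoff is fixed at 6pm, and Onboarding can't share a hour with Kickoff.
So Onboarding must be 5pm.

5pm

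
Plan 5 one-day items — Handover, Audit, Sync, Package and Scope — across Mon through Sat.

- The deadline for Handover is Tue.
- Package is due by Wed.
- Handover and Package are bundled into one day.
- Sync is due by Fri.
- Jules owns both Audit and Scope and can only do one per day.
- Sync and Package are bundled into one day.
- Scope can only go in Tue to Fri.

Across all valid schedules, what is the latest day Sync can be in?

Tue

Sync's own window allows nothing later than Fri; Sync must be in the same day as Handover, which can't be after Tue, so Sync is at most Tue.
Sync at Tue is achievable: Sync -> Tue; Audit -> Mon; Scope -> Tue; Handover -> Tue; Package -> Tue.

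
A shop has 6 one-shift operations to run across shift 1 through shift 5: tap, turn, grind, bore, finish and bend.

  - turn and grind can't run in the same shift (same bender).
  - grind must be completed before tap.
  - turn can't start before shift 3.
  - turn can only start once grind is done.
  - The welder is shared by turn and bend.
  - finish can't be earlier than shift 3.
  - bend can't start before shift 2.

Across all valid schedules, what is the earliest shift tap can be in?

Precedence pushes tap to at least shift 2.
tap at shift 2 is achievable: finish in shift 3; grind in shift 1; bend in shift 2; bore in shift 1; tap in shift 2; turn in shift 3.

shift 2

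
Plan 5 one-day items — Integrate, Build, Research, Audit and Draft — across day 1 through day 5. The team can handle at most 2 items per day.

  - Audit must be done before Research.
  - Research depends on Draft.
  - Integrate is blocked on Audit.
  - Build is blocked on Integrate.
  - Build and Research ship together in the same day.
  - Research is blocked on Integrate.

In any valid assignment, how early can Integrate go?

day 2

Precedence pushes Integrate to at least day 2; downstream work caps Integrate at day 4.
Integrate at day 2 is achievable: Build=day 3; Draft=day 1; Integrate=day 2; Research=day 3; Audit=day 1.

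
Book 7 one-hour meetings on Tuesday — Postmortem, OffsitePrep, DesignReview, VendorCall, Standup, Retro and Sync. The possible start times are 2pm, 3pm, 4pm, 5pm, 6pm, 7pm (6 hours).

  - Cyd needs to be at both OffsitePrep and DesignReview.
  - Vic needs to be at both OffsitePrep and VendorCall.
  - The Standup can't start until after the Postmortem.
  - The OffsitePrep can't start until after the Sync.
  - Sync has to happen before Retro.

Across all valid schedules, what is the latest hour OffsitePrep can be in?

7pm

Precedence pushes OffsitePrep to at least 3pm.
OffsitePrep at 7pm is achievable: DesignReview in 2pm, Standup in 3pm, Retro in 3pm, OffsitePrep in 7pm, Postmortem in 2pm, Sync in 2pm, VendorCall in 2pm.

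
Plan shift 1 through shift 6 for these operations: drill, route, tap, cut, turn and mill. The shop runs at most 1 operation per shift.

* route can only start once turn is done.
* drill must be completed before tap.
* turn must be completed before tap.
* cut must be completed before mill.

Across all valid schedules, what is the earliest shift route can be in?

Precedence pushes route to at least shift 2.
route at shift 2 is achievable: tap=shift 4; turn=shift 1; cut=shift 5; mill=shift 6; drill=shift 3; route=shift 2.

shift 2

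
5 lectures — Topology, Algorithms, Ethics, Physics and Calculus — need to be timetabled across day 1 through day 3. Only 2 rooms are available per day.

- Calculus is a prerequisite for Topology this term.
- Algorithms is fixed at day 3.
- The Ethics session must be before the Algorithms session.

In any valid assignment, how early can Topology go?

Precedence pushes Topology to at least day 2.
Topology at day 2 is achievable: Topology in day 2; Algorithms in day 3; Calculus in day 1; Ethics in day 1; Physics in day 2.

day 2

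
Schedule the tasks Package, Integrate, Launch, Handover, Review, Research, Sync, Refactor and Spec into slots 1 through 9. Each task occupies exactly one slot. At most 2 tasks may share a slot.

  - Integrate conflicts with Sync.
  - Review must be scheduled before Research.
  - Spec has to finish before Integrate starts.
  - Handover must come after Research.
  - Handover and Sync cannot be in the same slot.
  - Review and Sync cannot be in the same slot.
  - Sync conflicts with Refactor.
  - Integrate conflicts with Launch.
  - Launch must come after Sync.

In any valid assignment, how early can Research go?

2

Precedence pushes Research to at least 2; downstream work caps Research at 8.
Research at 2 is achievable: Research=2; Launch=4; Handover=4; Package=3; Refactor=5; Review=1; Integrate=2; Sync=3; Spec=1.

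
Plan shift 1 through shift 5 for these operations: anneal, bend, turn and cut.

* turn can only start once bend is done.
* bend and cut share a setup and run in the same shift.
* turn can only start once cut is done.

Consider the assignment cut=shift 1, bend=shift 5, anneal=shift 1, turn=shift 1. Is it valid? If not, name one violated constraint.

No. turn can only start once bend is done is not satisfied.

bend and cut share a setup and run in the same shift — violated.
turn can only start once cut is done — violated.
turn can only start once bend is done — violated.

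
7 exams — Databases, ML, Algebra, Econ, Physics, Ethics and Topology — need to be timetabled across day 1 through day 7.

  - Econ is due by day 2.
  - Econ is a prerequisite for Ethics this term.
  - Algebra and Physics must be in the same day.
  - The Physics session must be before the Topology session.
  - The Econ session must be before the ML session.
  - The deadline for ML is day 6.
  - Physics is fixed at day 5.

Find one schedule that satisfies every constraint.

Physics -> day 5, Topology -> day 6, Databases -> day 1, ML -> day 2, Ethics -> day 2, Algebra -> day 5, Econ -> day 1

Checking: Econ(day 1) before Ethics(day 2); Econ(day 1) before ML(day 2); Physics(day 5) before Topology(day 6); Algebra = Physics = day 5; ML=day 2 in [day 1,day 6]; Econ=day 1 in [day 1,day 2]; Physics=day 5 in [day 5,day 5].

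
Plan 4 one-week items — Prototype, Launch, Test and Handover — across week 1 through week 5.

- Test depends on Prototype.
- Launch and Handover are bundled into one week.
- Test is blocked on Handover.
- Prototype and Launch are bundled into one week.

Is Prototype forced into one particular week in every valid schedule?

Prototype can be week 1 (e.g. Handover=week 1; Launch=week 1; Prototype=week 1; Test=week 2) or week 2 (e.g. Handover -> week 2, Prototype -> week 2, Launch -> week 2, Test -> week 3).

No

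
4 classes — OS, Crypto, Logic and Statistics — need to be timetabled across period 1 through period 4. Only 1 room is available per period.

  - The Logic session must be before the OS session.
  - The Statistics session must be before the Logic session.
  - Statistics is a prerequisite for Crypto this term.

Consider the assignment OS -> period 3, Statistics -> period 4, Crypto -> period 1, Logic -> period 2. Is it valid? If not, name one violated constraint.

No. Statistics is a prerequisite for Crypto this term is not satisfied.

Only 1 room is available per period — holds.
The Logic session must be before the OS session — holds.
Statistics is a prerequisite for Crypto this term — violated.
The Statistics session must be before the Logic session — violated.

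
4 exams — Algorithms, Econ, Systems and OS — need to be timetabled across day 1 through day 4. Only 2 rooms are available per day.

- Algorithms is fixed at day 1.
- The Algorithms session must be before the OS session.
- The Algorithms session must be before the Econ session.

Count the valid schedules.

Splitting on Econ: it can be day 2 (11), day 3 (11), day 4 (11). Listing each branch's schedules as (Algorithms, Systems, OS) by day number:
Econ=day 2: (1,1,2) (1,1,3) (1,1,4) (1,2,3) (1,2,4) (1,3,2) (1,3,3) (1,3,4) (1,4,2) (1,4,3) (1,4,4) — 11.
Econ=day 3: (1,1,2) (1,1,3) (1,1,4) (1,2,2) (1,2,3) (1,2,4) (1,3,2) (1,3,4) (1,4,2) (1,4,3) (1,4,4) — 11.
Econ=day 4: (1,1,2) (1,1,3) (1,1,4) (1,2,2) (1,2,3) (1,2,4) (1,3,2) (1,3,3) (1,3,4) (1,4,2) (1,4,3) — 11.
Summing: 11 + 11 + 11 = 33.

33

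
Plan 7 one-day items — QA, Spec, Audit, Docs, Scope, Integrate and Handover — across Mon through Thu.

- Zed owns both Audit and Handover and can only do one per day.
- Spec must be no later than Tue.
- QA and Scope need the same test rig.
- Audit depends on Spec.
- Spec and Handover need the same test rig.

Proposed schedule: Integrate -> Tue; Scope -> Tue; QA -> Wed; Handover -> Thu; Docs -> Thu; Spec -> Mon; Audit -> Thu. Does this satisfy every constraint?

Zed owns both Audit and Handover and can only do one per day — violated.
QA and Scope need the same test rig — holds.
Spec must be no later than Tue — holds.
Spec and Handover need the same test rig — holds.
Audit depends on Spec — holds.

No — it violates: Zed owns both Audit and Handover and can only do one per day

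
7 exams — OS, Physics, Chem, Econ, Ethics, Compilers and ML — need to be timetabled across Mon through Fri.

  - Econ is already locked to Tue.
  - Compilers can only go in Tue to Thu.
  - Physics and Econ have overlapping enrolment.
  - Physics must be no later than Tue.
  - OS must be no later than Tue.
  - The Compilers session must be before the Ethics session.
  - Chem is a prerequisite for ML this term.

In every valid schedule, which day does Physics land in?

Physics's window is Mon–Tue.
Econ is fixed at Tue, and Physics can't share a day with Econ.
So Physics must be Mon.

Mon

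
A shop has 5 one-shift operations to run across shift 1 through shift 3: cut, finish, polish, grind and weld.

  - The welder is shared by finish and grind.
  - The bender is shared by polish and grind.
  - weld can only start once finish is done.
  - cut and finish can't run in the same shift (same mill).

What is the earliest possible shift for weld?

Precedence pushes weld to at least shift 2.
weld at shift 2 is achievable: grind in shift 2, polish in shift 1, cut in shift 2, finish in shift 1, weld in shift 2.

shift 2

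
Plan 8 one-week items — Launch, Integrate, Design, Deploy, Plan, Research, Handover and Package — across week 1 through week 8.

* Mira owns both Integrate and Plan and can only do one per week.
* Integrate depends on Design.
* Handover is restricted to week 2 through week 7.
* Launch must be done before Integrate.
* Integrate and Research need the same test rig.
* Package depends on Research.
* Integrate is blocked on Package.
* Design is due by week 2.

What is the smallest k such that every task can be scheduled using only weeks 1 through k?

3

The precedence chain requires at least 3 distinct weeks.
3 works (last occupied week: week 3): for example Plan in week 1; Handover in week 2; Deploy in week 1; Research in week 1; Integrate in week 3; Launch in week 1; Package in week 2; Design in week 1.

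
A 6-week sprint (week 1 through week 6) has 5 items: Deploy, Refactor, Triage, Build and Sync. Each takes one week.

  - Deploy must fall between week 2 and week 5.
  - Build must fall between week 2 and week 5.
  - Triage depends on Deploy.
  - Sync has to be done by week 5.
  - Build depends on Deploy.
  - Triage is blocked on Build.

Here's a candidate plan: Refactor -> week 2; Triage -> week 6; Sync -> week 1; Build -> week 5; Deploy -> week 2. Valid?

Triage depends on Deploy — holds.
Build must fall between week 2 and week 5 — holds.
Deploy must fall between week 2 and week 5 — holds.
Build depends on Deploy — holds.
Triage is blocked on Build — holds.
Sync has to be done by week 5 — holds.

Yes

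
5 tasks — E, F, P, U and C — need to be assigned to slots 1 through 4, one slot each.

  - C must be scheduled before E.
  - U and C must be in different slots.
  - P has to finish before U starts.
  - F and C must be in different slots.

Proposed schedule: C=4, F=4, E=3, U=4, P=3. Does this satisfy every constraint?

Invalid. F and C must be in different slots.

C must be scheduled before E — violated.
P has to finish before U starts — holds.
F and C must be in different slots — violated.
U and C must be in different slots — violated.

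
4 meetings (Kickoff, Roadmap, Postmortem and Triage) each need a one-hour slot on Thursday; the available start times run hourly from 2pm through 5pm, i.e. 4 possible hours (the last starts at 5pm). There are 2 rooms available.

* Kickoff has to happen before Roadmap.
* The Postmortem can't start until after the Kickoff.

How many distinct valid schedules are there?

Splitting on Kickoff: it can be 2pm (33), 3pm (14), 4pm (3). Listing each branch's schedules as (Roadmap, Postmortem, Triage):
Kickoff=2pm: (3pm,3pm,2pm) (3pm,3pm,4pm) (3pm,3pm,5pm) (3pm,4pm,2pm) (3pm,4pm,3pm) (3pm,4pm,4pm) (3pm,4pm,5pm) (3pm,5pm,2pm) (3pm,5pm,3pm) (3pm,5pm,4pm) (3pm,5pm,5pm) (4pm,3pm,2pm) (4pm,3pm,3pm) (4pm,3pm,4pm) (4pm,3pm,5pm) (4pm,4pm,2pm) (4pm,4pm,3pm) (4pm,4pm,5pm) (4pm,5pm,2pm) (4pm,5pm,3pm) (4pm,5pm,4pm) (4pm,5pm,5pm) (5pm,3pm,2pm) (5pm,3pm,3pm) (5pm,3pm,4pm) (5pm,3pm,5pm) (5pm,4pm,2pm) (5pm,4pm,3pm) (5pm,4pm,4pm) (5pm,4pm,5pm) (5pm,5pm,2pm) (5pm,5pm,3pm) (5pm,5pm,4pm) — 33.
Kickoff=3pm: (4pm,4pm,2pm) (4pm,4pm,3pm) (4pm,4pm,5pm) (4pm,5pm,2pm) (4pm,5pm,3pm) (4pm,5pm,4pm) (4pm,5pm,5pm) (5pm,4pm,2pm) (5pm,4pm,3pm) (5pm,4pm,4pm) (5pm,4pm,5pm) (5pm,5pm,2pm) (5pm,5pm,3pm) (5pm,5pm,4pm) — 14.
Kickoff=4pm: (5pm,5pm,2pm) (5pm,5pm,3pm) (5pm,5pm,4pm) — 3.
Summing: 33 + 14 + 3 = 50.

50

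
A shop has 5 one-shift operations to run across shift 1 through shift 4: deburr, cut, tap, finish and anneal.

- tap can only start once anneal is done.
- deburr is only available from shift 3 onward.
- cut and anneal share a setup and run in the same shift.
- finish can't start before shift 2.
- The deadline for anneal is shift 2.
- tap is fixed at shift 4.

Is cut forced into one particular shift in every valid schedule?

No

cut can be shift 1 (e.g. anneal -> shift 1; finish -> shift 2; tap -> shift 4; cut -> shift 1; deburr -> shift 3) or shift 2 (e.g. tap in shift 4; deburr in shift 3; anneal in shift 2; finish in shift 2; cut in shift 2).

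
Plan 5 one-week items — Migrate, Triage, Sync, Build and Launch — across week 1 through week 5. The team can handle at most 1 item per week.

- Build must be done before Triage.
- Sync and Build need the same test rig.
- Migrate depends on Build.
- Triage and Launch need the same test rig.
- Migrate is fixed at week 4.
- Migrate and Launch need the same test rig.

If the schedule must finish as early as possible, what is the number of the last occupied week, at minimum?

The precedence chain requires at least 2 distinct weeks.
With at most 1 per week and 5 work items, at least 5 weeks are needed.
Migrate can't be placed before week 4, so the schedule must run through at least week 4.
5 works (last occupied week: week 5): for example Sync=week 3; Launch=week 5; Triage=week 2; Migrate=week 4; Build=week 1.

week 5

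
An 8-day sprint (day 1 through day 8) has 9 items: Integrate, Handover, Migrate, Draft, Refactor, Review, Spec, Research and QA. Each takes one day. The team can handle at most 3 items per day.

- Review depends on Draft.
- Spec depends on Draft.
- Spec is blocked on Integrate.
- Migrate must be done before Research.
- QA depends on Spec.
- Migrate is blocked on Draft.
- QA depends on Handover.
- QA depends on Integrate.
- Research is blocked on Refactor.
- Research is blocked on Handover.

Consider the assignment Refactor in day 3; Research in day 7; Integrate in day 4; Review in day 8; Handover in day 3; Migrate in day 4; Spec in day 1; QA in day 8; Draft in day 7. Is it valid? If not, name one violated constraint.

Review depends on Draft — holds.
Spec is blocked on Integrate — violated.
Spec depends on Draft — violated.
QA depends on Spec — holds.
Migrate must be done before Research — holds.
Migrate is blocked on Draft — violated.
Research is blocked on Handover — holds.
QA depends on Integrate — holds.
Research is blocked on Refactor — holds.
The team can handle at most 3 items per day — holds.
QA depends on Handover — holds.

Invalid. Spec depends on Draft.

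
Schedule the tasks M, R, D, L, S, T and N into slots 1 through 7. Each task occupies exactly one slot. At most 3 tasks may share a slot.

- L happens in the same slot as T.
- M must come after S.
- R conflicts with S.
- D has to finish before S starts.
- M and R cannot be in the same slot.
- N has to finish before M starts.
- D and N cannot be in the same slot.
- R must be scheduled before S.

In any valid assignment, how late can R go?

Downstream work caps R at 5.
R at 5 is achievable: M=7, T=1, N=2, L=1, R=5, D=1, S=6.

5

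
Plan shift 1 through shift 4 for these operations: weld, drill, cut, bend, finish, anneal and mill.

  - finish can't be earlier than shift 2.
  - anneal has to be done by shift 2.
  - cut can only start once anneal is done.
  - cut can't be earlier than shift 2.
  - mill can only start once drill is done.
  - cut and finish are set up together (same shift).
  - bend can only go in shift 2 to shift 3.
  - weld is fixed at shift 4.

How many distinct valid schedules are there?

60

Splitting on drill: it can be shift 1 (30), shift 2 (20), shift 3 (10). Listing each branch's schedules as (weld, cut, bend, finish, anneal, mill) by shift number:
drill=shift 1: (4,2,2,2,1,2) (4,2,2,2,1,3) (4,2,2,2,1,4) (4,2,3,2,1,2) (4,2,3,2,1,3) (4,2,3,2,1,4) (4,3,2,3,1,2) (4,3,2,3,1,3) (4,3,2,3,1,4) (4,3,2,3,2,2) (4,3,2,3,2,3) (4,3,2,3,2,4) (4,3,3,3,1,2) (4,3,3,3,1,3) (4,3,3,3,1,4) (4,3,3,3,2,2) (4,3,3,3,2,3) (4,3,3,3,2,4) (4,4,2,4,1,2) (4,4,2,4,1,3) (4,4,2,4,1,4) (4,4,2,4,2,2) (4,4,2,4,2,3) (4,4,2,4,2,4) (4,4,3,4,1,2) (4,4,3,4,1,3) (4,4,3,4,1,4) (4,4,3,4,2,2) (4,4,3,4,2,3) (4,4,3,4,2,4) — 30.
drill=shift 2: (4,2,2,2,1,3) (4,2,2,2,1,4) (4,2,3,2,1,3) (4,2,3,2,1,4) (4,3,2,3,1,3) (4,3,2,3,1,4) (4,3,2,3,2,3) (4,3,2,3,2,4) (4,3,3,3,1,3) (4,3,3,3,1,4) (4,3,3,3,2,3) (4,3,3,3,2,4) (4,4,2,4,1,3) (4,4,2,4,1,4) (4,4,2,4,2,3) (4,4,2,4,2,4) (4,4,3,4,1,3) (4,4,3,4,1,4) (4,4,3,4,2,3) (4,4,3,4,2,4) — 20.
drill=shift 3: (4,2,2,2,1,4) (4,2,3,2,1,4) (4,3,2,3,1,4) (4,3,2,3,2,4) (4,3,3,3,1,4) (4,3,3,3,2,4) (4,4,2,4,1,4) (4,4,2,4,2,4) (4,4,3,4,1,4) (4,4,3,4,2,4) — 10.
Summing: 30 + 20 + 10 = 60.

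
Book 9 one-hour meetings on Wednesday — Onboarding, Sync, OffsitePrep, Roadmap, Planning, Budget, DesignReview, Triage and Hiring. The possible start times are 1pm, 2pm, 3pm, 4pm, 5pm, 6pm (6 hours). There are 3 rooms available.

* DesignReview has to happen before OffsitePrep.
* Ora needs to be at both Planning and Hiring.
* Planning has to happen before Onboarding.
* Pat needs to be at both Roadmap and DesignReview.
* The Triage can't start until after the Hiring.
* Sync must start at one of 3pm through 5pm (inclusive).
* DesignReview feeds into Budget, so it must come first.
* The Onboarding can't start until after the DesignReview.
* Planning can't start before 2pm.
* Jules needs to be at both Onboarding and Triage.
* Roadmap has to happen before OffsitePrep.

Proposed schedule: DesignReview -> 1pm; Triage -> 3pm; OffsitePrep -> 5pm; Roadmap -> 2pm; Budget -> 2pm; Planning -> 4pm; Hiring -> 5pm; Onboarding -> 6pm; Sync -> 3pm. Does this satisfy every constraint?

Planning can't start before 2pm — holds.
Roadmap has to happen before OffsitePrep — holds.
DesignReview feeds into Budget, so it must come first — holds.
DesignReview has to happen before OffsitePrep — holds.
Ora needs to be at both Planning and Hiring — holds.
Pat needs to be at both Roadmap and DesignReview — holds.
Sync must start at one of 3pm through 5pm (inclusive) — holds.
There are 3 rooms available — holds.
The Onboarding can't start until after the DesignReview — holds.
Planning has to happen before Onboarding — holds.
Jules needs to be at both Onboarding and Triage — holds.
The Triage can't start until after the Hiring — violated.

No. The Triage can't start until after the Hiring is not satisfied.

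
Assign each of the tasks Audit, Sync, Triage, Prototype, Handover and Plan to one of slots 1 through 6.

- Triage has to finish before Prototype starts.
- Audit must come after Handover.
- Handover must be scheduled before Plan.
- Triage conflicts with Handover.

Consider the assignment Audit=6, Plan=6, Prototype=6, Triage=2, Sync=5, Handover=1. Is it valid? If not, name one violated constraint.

Yes, all constraints hold

Triage has to finish before Prototype starts — holds.
Triage conflicts with Handover — holds.
Handover must be scheduled before Plan — holds.
Audit must come after Handover — holds.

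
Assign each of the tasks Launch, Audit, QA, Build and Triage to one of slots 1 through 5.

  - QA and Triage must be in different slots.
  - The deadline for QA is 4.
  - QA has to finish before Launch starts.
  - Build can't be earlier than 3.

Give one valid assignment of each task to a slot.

Build in 3, Triage in 2, Launch in 2, QA in 1, Audit in 1

Checking: QA(1) before Launch(2); QA(1) != Triage(2); QA=1 in [1,4]; Build=3 in [3,5].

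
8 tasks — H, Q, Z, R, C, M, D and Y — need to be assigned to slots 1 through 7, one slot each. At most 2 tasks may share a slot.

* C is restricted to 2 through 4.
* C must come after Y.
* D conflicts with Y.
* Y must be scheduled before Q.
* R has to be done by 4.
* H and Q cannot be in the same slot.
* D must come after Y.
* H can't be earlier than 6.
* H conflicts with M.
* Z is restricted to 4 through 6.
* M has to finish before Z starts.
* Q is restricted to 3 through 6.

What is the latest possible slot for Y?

3

Downstream work caps Y at 3.
Y at 3 is achievable: M -> 1, Z -> 4, C -> 4, R -> 1, Q -> 5, Y -> 3, D -> 5, H -> 6.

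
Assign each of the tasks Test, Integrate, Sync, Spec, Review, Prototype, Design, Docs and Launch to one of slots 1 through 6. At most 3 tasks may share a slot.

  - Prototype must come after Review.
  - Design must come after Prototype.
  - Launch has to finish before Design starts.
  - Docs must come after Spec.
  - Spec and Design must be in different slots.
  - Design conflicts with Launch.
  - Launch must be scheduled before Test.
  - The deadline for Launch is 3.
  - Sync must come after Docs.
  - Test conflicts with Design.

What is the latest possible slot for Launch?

Launch's own window allows nothing later than 3.
Launch at 3 is achievable: Design=4, Spec=1, Prototype=2, Test=5, Integrate=1, Review=1, Sync=3, Docs=2, Launch=3.

3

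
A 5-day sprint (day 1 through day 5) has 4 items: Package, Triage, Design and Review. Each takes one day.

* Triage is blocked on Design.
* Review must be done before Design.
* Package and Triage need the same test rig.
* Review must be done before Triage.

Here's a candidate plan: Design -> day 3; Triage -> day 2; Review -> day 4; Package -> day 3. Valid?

No. Review must be done before Triage is not satisfied.

Triage is blocked on Design — violated.
Package and Triage need the same test rig — holds.
Review must be done before Triage — violated.
Review must be done before Design — violated.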